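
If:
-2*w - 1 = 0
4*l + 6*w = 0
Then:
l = 3/4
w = -1/2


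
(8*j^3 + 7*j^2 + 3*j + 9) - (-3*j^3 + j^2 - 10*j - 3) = 11*j^3 + 6*j^2 + 13*j + 12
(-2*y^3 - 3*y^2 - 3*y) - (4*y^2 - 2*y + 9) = -2*y^3 - 7*y^2 - y - 9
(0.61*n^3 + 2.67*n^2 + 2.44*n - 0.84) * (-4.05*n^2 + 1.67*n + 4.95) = -2.4705*n^5 - 9.7948*n^4 - 2.4036*n^3 + 20.6933*n^2 + 10.6752*n - 4.158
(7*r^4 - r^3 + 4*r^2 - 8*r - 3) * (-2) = -14*r^4 + 2*r^3 - 8*r^2 + 16*r + 6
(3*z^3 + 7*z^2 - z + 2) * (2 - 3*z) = -9*z^4 - 15*z^3 + 17*z^2 - 8*z + 4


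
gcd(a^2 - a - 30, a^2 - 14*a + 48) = a - 6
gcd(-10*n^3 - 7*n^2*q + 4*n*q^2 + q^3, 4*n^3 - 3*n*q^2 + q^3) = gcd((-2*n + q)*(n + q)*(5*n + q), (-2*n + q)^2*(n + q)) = -2*n^2 - n*q + q^2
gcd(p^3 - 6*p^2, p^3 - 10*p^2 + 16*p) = p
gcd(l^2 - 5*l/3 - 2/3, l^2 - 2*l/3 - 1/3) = l + 1/3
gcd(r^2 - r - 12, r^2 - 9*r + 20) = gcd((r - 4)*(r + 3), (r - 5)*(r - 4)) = r - 4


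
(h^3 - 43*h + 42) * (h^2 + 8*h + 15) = h^5 + 8*h^4 - 28*h^3 - 302*h^2 - 309*h + 630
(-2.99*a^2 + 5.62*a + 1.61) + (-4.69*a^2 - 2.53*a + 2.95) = -7.68*a^2 + 3.09*a + 4.56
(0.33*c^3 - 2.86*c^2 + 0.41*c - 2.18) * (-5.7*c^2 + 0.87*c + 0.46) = -1.881*c^5 + 16.5891*c^4 - 4.6734*c^3 + 11.4671*c^2 - 1.708*c - 1.0028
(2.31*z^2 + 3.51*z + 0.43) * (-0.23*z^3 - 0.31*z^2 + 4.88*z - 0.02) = -0.5313*z^5 - 1.5234*z^4 + 10.0858*z^3 + 16.9493*z^2 + 2.0282*z - 0.0086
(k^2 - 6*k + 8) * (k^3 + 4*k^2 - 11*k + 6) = k^5 - 2*k^4 - 27*k^3 + 104*k^2 - 124*k + 48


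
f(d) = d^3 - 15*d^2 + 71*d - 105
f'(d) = 3*d^2 - 30*d + 71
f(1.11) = -43.30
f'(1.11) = 41.40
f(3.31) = 1.93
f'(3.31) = 4.57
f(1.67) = -23.61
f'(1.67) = 29.27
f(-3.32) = -542.65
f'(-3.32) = 203.67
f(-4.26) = -756.98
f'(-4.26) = 253.24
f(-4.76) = -890.67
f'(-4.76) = 281.77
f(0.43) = -77.16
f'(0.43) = 58.65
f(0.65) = -64.91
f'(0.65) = 52.77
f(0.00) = -105.00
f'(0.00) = 71.00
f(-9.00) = -2688.00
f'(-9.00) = 584.00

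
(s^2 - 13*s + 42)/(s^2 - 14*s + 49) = (s - 6)/(s - 7)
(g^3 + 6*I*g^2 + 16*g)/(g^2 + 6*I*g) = (g^2 + 6*I*g + 16)/(g + 6*I)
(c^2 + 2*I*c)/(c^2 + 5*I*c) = (c + 2*I)/(c + 5*I)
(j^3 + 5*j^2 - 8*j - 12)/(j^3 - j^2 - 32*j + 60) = (j + 1)/(j - 5)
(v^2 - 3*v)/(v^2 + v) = (v - 3)/(v + 1)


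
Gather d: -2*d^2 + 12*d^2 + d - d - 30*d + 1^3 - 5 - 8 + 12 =10*d^2 - 30*d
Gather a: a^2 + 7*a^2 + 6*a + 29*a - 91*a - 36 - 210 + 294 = 8*a^2 - 56*a + 48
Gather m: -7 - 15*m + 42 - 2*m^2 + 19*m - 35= -2*m^2 + 4*m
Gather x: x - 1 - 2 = x - 3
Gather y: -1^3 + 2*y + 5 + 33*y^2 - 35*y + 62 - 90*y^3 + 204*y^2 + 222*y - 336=-90*y^3 + 237*y^2 + 189*y - 270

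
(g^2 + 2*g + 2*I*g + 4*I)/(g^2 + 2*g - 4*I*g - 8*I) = (g + 2*I)/(g - 4*I)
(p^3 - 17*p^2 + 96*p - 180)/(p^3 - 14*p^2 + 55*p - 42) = (p^2 - 11*p + 30)/(p^2 - 8*p + 7)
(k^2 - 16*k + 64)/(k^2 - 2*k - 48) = (k - 8)/(k + 6)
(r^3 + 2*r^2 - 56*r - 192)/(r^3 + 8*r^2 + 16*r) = (r^2 - 2*r - 48)/(r*(r + 4))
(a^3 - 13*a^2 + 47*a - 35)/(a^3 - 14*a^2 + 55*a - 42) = (a - 5)/(a - 6)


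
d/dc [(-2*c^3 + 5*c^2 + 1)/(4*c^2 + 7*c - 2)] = (-8*c^4 - 28*c^3 + 47*c^2 - 28*c - 7)/(16*c^4 + 56*c^3 + 33*c^2 - 28*c + 4)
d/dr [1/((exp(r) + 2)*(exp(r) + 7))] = (-2*exp(r) - 9)*exp(r)/(exp(4*r) + 18*exp(3*r) + 109*exp(2*r) + 252*exp(r) + 196)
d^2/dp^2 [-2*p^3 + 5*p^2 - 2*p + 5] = 10 - 12*p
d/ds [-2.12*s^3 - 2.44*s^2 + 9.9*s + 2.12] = -6.36*s^2 - 4.88*s + 9.9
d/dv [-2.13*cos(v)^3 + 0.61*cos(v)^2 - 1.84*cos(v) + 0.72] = (6.39*cos(v)^2 - 1.22*cos(v) + 1.84)*sin(v)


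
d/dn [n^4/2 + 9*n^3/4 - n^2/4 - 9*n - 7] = 2*n^3 + 27*n^2/4 - n/2 - 9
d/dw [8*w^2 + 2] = 16*w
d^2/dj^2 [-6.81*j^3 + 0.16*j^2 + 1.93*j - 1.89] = 0.32 - 40.86*j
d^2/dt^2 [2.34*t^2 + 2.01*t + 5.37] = 4.68000000000000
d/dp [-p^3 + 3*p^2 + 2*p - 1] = -3*p^2 + 6*p + 2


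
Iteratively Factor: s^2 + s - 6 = (s + 3)*(s - 2)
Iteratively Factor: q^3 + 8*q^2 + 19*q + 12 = (q + 3)*(q^2 + 5*q + 4) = (q + 3)*(q + 4)*(q + 1)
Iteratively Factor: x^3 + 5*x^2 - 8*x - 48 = (x + 4)*(x^2 + x - 12) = (x - 3)*(x + 4)*(x + 4)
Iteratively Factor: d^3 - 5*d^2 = (d - 5)*(d^2) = d*(d - 5)*(d)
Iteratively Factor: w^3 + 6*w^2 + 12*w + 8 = (w + 2)*(w^2 + 4*w + 4) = (w + 2)^2*(w + 2)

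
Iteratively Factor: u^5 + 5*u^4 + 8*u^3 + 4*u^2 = (u)*(u^4 + 5*u^3 + 8*u^2 + 4*u) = u*(u + 2)*(u^3 + 3*u^2 + 2*u) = u*(u + 1)*(u + 2)*(u^2 + 2*u) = u*(u + 1)*(u + 2)^2*(u)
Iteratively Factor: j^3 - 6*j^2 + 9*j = (j - 3)*(j^2 - 3*j) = (j - 3)^2*(j)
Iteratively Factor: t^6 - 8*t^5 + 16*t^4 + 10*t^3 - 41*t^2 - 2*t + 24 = (t - 2)*(t^5 - 6*t^4 + 4*t^3 + 18*t^2 - 5*t - 12) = (t - 2)*(t + 1)*(t^4 - 7*t^3 + 11*t^2 + 7*t - 12) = (t - 3)*(t - 2)*(t + 1)*(t^3 - 4*t^2 - t + 4) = (t - 3)*(t - 2)*(t - 1)*(t + 1)*(t^2 - 3*t - 4) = (t - 4)*(t - 3)*(t - 2)*(t - 1)*(t + 1)*(t + 1)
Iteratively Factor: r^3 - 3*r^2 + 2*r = (r - 1)*(r^2 - 2*r) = r*(r - 1)*(r - 2)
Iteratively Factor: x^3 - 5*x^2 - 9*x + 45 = (x - 5)*(x^2 - 9) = (x - 5)*(x + 3)*(x - 3)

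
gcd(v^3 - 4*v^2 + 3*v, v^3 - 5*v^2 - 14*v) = v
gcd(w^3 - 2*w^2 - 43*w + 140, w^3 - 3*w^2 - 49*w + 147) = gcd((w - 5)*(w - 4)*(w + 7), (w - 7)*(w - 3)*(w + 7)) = w + 7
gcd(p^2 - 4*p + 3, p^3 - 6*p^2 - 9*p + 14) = p - 1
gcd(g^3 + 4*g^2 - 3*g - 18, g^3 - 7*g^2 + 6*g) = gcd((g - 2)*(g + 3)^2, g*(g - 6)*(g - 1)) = 1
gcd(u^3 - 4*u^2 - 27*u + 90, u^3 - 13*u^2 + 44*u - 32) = 1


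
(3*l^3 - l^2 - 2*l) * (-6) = -18*l^3 + 6*l^2 + 12*l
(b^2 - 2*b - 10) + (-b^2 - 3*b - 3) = -5*b - 13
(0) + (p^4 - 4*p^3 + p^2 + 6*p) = p^4 - 4*p^3 + p^2 + 6*p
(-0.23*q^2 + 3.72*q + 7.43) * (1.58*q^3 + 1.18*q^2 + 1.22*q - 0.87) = -0.3634*q^5 + 5.6062*q^4 + 15.8484*q^3 + 13.5059*q^2 + 5.8282*q - 6.4641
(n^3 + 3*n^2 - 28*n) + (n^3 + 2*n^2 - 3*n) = 2*n^3 + 5*n^2 - 31*n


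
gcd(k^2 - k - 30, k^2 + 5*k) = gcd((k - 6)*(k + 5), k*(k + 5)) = k + 5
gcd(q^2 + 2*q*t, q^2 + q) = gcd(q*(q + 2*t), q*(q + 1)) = q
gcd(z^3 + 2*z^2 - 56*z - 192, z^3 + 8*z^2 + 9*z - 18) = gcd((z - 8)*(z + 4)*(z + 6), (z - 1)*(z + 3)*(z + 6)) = z + 6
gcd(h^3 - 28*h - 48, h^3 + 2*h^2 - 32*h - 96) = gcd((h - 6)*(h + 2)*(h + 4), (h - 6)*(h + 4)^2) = h^2 - 2*h - 24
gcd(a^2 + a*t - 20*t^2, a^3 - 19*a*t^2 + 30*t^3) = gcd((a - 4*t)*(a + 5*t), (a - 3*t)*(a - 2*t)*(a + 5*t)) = a + 5*t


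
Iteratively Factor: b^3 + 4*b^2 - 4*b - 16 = (b - 2)*(b^2 + 6*b + 8) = (b - 2)*(b + 2)*(b + 4)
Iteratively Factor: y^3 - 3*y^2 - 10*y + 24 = (y + 3)*(y^2 - 6*y + 8) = (y - 2)*(y + 3)*(y - 4)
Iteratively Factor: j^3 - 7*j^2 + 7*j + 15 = (j - 3)*(j^2 - 4*j - 5) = (j - 5)*(j - 3)*(j + 1)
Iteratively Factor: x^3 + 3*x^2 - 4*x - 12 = (x + 2)*(x^2 + x - 6) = (x + 2)*(x + 3)*(x - 2)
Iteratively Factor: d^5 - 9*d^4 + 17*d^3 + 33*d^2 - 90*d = (d)*(d^4 - 9*d^3 + 17*d^2 + 33*d - 90) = d*(d - 5)*(d^3 - 4*d^2 - 3*d + 18) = d*(d - 5)*(d + 2)*(d^2 - 6*d + 9) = d*(d - 5)*(d - 3)*(d + 2)*(d - 3)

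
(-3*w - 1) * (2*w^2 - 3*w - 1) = -6*w^3 + 7*w^2 + 6*w + 1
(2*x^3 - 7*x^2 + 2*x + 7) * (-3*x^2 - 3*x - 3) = -6*x^5 + 15*x^4 + 9*x^3 - 6*x^2 - 27*x - 21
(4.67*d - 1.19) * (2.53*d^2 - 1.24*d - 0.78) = 11.8151*d^3 - 8.8015*d^2 - 2.167*d + 0.9282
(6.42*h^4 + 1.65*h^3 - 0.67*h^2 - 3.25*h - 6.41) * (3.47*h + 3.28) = 22.2774*h^5 + 26.7831*h^4 + 3.0871*h^3 - 13.4751*h^2 - 32.9027*h - 21.0248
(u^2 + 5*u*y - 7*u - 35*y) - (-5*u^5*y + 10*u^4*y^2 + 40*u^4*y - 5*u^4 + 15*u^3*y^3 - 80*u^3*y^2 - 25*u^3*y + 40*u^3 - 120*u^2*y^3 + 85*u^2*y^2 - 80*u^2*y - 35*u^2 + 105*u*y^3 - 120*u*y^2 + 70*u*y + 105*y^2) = 5*u^5*y - 10*u^4*y^2 - 40*u^4*y + 5*u^4 - 15*u^3*y^3 + 80*u^3*y^2 + 25*u^3*y - 40*u^3 + 120*u^2*y^3 - 85*u^2*y^2 + 80*u^2*y + 36*u^2 - 105*u*y^3 + 120*u*y^2 - 65*u*y - 7*u - 105*y^2 - 35*y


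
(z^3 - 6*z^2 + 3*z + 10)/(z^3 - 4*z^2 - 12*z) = (-z^3 + 6*z^2 - 3*z - 10)/(z*(-z^2 + 4*z + 12))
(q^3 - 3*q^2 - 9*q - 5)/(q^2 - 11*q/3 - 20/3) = 3*(q^2 + 2*q + 1)/(3*q + 4)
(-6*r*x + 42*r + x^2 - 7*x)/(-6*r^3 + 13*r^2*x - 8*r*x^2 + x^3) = (x - 7)/(r^2 - 2*r*x + x^2)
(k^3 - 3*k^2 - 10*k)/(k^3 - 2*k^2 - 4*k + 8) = k*(k - 5)/(k^2 - 4*k + 4)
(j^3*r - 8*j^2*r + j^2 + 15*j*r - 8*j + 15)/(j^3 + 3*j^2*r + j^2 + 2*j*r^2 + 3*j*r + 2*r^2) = (j^3*r - 8*j^2*r + j^2 + 15*j*r - 8*j + 15)/(j^3 + 3*j^2*r + j^2 + 2*j*r^2 + 3*j*r + 2*r^2)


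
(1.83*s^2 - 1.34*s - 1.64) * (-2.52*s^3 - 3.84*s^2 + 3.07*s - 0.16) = -4.6116*s^5 - 3.6504*s^4 + 14.8965*s^3 + 1.891*s^2 - 4.8204*s + 0.2624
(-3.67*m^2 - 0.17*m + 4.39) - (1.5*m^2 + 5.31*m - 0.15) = -5.17*m^2 - 5.48*m + 4.54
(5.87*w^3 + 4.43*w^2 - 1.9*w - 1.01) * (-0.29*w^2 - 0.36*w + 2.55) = -1.7023*w^5 - 3.3979*w^4 + 13.9247*w^3 + 12.2734*w^2 - 4.4814*w - 2.5755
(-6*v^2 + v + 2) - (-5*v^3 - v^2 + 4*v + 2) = 5*v^3 - 5*v^2 - 3*v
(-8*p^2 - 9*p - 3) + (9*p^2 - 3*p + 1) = p^2 - 12*p - 2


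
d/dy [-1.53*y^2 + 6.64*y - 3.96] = 6.64 - 3.06*y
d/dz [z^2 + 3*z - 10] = 2*z + 3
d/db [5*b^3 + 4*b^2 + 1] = b*(15*b + 8)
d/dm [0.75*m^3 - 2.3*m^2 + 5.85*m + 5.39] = 2.25*m^2 - 4.6*m + 5.85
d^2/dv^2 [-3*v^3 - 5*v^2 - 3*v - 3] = -18*v - 10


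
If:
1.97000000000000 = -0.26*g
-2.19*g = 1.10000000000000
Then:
No Solution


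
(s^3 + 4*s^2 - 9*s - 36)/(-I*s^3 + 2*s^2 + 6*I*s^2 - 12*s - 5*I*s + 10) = I*(s^3 + 4*s^2 - 9*s - 36)/(s^3 + 2*s^2*(-3 + I) + s*(5 - 12*I) + 10*I)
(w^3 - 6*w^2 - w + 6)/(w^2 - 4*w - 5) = (w^2 - 7*w + 6)/(w - 5)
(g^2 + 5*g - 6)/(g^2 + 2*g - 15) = (g^2 + 5*g - 6)/(g^2 + 2*g - 15)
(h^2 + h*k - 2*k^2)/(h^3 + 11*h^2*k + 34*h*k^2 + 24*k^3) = (h^2 + h*k - 2*k^2)/(h^3 + 11*h^2*k + 34*h*k^2 + 24*k^3)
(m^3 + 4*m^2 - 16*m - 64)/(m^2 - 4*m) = m + 8 + 16/m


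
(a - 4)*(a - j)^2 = a^3 - 2*a^2*j - 4*a^2 + a*j^2 + 8*a*j - 4*j^2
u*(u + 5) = u^2 + 5*u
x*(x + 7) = x^2 + 7*x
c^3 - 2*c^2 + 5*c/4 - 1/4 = (c - 1)*(c - 1/2)^2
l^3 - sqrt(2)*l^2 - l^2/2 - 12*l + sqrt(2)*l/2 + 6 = (l - 1/2)*(l - 3*sqrt(2))*(l + 2*sqrt(2))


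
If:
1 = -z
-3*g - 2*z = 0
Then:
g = 2/3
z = -1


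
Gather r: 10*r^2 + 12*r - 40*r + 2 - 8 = 10*r^2 - 28*r - 6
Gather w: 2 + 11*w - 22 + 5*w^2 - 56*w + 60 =5*w^2 - 45*w + 40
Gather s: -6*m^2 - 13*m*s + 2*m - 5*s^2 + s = -6*m^2 + 2*m - 5*s^2 + s*(1 - 13*m)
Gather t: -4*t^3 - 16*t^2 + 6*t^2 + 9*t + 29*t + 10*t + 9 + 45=-4*t^3 - 10*t^2 + 48*t + 54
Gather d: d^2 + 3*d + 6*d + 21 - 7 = d^2 + 9*d + 14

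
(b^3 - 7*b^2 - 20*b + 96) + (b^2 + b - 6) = b^3 - 6*b^2 - 19*b + 90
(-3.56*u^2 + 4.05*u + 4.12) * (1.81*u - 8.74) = -6.4436*u^3 + 38.4449*u^2 - 27.9398*u - 36.0088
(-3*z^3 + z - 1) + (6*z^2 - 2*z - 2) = -3*z^3 + 6*z^2 - z - 3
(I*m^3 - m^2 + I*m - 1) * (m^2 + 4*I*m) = I*m^5 - 5*m^4 - 3*I*m^3 - 5*m^2 - 4*I*m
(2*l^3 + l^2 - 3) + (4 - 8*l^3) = -6*l^3 + l^2 + 1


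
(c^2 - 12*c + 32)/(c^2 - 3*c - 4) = (c - 8)/(c + 1)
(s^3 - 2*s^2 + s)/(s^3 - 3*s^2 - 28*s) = (-s^2 + 2*s - 1)/(-s^2 + 3*s + 28)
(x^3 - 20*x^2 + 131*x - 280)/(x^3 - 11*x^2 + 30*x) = (x^2 - 15*x + 56)/(x*(x - 6))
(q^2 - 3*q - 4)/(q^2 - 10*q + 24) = (q + 1)/(q - 6)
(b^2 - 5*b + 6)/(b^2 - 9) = (b - 2)/(b + 3)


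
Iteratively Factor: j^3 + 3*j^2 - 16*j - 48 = (j + 4)*(j^2 - j - 12) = (j + 3)*(j + 4)*(j - 4)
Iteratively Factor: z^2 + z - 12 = (z - 3)*(z + 4)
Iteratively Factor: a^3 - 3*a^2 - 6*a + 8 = (a - 1)*(a^2 - 2*a - 8) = (a - 4)*(a - 1)*(a + 2)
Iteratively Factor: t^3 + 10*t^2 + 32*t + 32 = (t + 4)*(t^2 + 6*t + 8) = (t + 4)^2*(t + 2)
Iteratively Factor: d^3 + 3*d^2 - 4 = (d + 2)*(d^2 + d - 2) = (d + 2)^2*(d - 1)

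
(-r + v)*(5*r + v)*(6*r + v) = -30*r^3 + 19*r^2*v + 10*r*v^2 + v^3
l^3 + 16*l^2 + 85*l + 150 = (l + 5)^2*(l + 6)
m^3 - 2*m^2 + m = m*(m - 1)^2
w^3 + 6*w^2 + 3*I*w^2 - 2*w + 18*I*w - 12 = (w + 6)*(w + I)*(w + 2*I)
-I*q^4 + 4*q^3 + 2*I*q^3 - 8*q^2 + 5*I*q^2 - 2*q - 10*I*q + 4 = (q - 2)*(q + I)*(q + 2*I)*(-I*q + 1)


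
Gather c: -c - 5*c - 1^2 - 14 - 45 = -6*c - 60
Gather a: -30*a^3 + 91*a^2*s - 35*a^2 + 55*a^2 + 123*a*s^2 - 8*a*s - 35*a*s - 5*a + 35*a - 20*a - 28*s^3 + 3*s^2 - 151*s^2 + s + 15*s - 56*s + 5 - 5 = -30*a^3 + a^2*(91*s + 20) + a*(123*s^2 - 43*s + 10) - 28*s^3 - 148*s^2 - 40*s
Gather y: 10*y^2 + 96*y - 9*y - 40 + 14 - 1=10*y^2 + 87*y - 27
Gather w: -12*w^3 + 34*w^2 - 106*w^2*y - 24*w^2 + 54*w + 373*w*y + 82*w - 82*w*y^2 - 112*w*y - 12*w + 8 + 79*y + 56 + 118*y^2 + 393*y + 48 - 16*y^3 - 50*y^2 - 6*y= -12*w^3 + w^2*(10 - 106*y) + w*(-82*y^2 + 261*y + 124) - 16*y^3 + 68*y^2 + 466*y + 112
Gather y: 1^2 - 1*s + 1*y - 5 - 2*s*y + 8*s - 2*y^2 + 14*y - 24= 7*s - 2*y^2 + y*(15 - 2*s) - 28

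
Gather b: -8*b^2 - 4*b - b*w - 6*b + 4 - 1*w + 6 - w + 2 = -8*b^2 + b*(-w - 10) - 2*w + 12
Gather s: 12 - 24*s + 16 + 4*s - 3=25 - 20*s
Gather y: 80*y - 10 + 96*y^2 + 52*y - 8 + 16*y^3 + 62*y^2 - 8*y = 16*y^3 + 158*y^2 + 124*y - 18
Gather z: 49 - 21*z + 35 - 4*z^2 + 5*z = -4*z^2 - 16*z + 84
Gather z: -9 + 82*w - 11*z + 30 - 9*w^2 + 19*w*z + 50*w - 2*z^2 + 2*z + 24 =-9*w^2 + 132*w - 2*z^2 + z*(19*w - 9) + 45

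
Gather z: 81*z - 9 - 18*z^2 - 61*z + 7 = -18*z^2 + 20*z - 2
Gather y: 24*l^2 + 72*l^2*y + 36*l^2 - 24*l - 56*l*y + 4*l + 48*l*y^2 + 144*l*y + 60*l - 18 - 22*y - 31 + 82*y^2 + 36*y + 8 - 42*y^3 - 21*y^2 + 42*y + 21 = 60*l^2 + 40*l - 42*y^3 + y^2*(48*l + 61) + y*(72*l^2 + 88*l + 56) - 20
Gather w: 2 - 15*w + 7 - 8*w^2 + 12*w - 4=-8*w^2 - 3*w + 5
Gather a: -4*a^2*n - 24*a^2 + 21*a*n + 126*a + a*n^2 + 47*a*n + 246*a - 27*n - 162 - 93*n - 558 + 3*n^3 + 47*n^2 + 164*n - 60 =a^2*(-4*n - 24) + a*(n^2 + 68*n + 372) + 3*n^3 + 47*n^2 + 44*n - 780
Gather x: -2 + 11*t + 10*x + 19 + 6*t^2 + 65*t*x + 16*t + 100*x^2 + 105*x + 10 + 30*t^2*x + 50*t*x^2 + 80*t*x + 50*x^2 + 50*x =6*t^2 + 27*t + x^2*(50*t + 150) + x*(30*t^2 + 145*t + 165) + 27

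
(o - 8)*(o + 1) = o^2 - 7*o - 8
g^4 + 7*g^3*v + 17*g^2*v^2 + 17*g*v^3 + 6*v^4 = (g + v)^2*(g + 2*v)*(g + 3*v)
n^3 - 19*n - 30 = (n - 5)*(n + 2)*(n + 3)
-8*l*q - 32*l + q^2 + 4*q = (-8*l + q)*(q + 4)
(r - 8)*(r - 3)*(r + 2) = r^3 - 9*r^2 + 2*r + 48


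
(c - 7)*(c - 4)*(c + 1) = c^3 - 10*c^2 + 17*c + 28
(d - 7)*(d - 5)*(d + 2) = d^3 - 10*d^2 + 11*d + 70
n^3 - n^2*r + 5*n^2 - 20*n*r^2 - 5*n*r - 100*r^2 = (n + 5)*(n - 5*r)*(n + 4*r)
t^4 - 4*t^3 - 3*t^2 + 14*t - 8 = (t - 4)*(t - 1)^2*(t + 2)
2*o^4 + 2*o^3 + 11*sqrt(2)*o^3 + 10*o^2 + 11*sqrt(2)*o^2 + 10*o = o*(o + 5*sqrt(2))*(sqrt(2)*o + 1)*(sqrt(2)*o + sqrt(2))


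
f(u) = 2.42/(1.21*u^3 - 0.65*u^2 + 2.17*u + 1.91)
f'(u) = 2.42*(-3.63*u^2 + 1.3*u - 2.17)/(1.21*u^3 - 0.65*u^2 + 2.17*u + 1.91)^2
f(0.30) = 0.95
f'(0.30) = -0.79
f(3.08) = 0.06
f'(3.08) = -0.06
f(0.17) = 1.07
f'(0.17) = -0.97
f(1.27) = 0.40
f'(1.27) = -0.42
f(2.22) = 0.14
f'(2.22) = -0.15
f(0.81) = 0.62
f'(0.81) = -0.56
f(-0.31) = 2.13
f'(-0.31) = -5.45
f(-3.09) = -0.05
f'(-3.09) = -0.05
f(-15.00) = -0.00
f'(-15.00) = -0.00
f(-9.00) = -0.00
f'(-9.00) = -0.00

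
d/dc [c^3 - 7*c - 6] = 3*c^2 - 7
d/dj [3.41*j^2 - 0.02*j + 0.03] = 6.82*j - 0.02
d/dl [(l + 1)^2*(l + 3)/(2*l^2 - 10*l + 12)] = (l^4 - 10*l^3 - 14*l^2 + 54*l + 57)/(2*(l^4 - 10*l^3 + 37*l^2 - 60*l + 36))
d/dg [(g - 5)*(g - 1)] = 2*g - 6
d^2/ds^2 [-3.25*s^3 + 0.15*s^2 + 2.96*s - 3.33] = 0.3 - 19.5*s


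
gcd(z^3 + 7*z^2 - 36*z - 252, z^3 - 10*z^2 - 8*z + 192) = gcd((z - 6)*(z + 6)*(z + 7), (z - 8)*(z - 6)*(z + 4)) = z - 6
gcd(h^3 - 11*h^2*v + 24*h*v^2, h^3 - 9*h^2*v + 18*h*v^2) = -h^2 + 3*h*v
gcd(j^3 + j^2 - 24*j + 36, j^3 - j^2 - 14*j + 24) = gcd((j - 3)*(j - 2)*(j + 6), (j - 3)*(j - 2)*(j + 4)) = j^2 - 5*j + 6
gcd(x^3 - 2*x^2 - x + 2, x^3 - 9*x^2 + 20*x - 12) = x^2 - 3*x + 2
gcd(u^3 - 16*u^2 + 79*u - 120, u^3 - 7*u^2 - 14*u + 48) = u - 8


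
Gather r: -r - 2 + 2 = -r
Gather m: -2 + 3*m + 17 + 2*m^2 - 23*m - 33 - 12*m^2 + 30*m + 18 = -10*m^2 + 10*m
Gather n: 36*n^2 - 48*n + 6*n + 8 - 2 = 36*n^2 - 42*n + 6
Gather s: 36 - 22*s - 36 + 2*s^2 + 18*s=2*s^2 - 4*s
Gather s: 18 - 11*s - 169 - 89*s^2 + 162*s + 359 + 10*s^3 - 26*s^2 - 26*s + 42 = 10*s^3 - 115*s^2 + 125*s + 250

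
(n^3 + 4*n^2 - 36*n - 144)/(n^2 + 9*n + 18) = (n^2 - 2*n - 24)/(n + 3)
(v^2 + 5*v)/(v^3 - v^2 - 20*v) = (v + 5)/(v^2 - v - 20)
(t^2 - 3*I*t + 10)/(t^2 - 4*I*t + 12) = (t - 5*I)/(t - 6*I)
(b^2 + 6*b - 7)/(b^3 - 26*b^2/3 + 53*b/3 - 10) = 3*(b + 7)/(3*b^2 - 23*b + 30)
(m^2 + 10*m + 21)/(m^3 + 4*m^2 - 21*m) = (m + 3)/(m*(m - 3))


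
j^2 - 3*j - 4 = (j - 4)*(j + 1)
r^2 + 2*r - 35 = (r - 5)*(r + 7)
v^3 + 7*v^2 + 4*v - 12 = (v - 1)*(v + 2)*(v + 6)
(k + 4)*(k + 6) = k^2 + 10*k + 24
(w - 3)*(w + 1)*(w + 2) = w^3 - 7*w - 6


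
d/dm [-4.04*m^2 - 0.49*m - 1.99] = -8.08*m - 0.49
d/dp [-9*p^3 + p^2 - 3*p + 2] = -27*p^2 + 2*p - 3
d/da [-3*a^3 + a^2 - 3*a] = -9*a^2 + 2*a - 3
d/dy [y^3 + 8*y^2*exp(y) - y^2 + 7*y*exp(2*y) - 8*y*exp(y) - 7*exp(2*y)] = 8*y^2*exp(y) + 3*y^2 + 14*y*exp(2*y) + 8*y*exp(y) - 2*y - 7*exp(2*y) - 8*exp(y)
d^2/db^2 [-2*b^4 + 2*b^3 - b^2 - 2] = -24*b^2 + 12*b - 2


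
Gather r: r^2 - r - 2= r^2 - r - 2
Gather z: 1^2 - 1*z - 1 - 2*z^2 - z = -2*z^2 - 2*z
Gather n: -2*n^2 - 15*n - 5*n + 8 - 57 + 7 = -2*n^2 - 20*n - 42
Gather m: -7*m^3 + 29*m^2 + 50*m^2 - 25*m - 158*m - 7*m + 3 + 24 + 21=-7*m^3 + 79*m^2 - 190*m + 48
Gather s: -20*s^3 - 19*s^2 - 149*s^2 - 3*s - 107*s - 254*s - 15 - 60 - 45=-20*s^3 - 168*s^2 - 364*s - 120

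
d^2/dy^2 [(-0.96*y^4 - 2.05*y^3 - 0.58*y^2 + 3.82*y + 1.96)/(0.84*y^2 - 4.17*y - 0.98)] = (-1.354752*y^6 + 20.176128*y^5 - 95.418432*y^4 - 136.11225*y^3 - 55.895868*y^2 - 34.138104*y + 39.055744)/(0.592704*y^6 - 8.827056*y^5 + 41.745564*y^4 - 51.915249*y^3 - 48.703158*y^2 - 12.014604*y - 0.941192)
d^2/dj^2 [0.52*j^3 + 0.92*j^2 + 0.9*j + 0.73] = 3.12*j + 1.84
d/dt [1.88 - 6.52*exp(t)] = -6.52*exp(t)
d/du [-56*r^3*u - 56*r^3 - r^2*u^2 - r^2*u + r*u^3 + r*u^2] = r*(-56*r^2 - 2*r*u - r + 3*u^2 + 2*u)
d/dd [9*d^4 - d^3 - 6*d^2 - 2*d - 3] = 36*d^3 - 3*d^2 - 12*d - 2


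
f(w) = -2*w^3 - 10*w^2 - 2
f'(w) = -6*w^2 - 20*w = 2*w*(-3*w - 10)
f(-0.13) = -2.16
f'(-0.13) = 2.50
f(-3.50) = -38.75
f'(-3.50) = -3.50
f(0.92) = -12.02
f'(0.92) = -23.48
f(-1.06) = -10.85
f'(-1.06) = 14.46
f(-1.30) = -14.51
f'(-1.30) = 15.86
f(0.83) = -10.03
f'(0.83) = -20.73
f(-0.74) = -6.67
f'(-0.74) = 11.51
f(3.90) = -272.74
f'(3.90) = -169.26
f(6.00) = -794.00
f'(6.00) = -336.00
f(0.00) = -2.00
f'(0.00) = 0.00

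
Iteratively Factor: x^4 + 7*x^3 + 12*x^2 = (x)*(x^3 + 7*x^2 + 12*x) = x*(x + 3)*(x^2 + 4*x) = x^2*(x + 3)*(x + 4)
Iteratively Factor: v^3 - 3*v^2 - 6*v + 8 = (v + 2)*(v^2 - 5*v + 4) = (v - 4)*(v + 2)*(v - 1)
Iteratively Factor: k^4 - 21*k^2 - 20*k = (k - 5)*(k^3 + 5*k^2 + 4*k) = k*(k - 5)*(k^2 + 5*k + 4) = k*(k - 5)*(k + 1)*(k + 4)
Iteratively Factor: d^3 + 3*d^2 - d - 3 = (d - 1)*(d^2 + 4*d + 3) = (d - 1)*(d + 3)*(d + 1)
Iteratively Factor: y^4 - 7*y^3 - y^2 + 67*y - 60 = (y - 1)*(y^3 - 6*y^2 - 7*y + 60) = (y - 5)*(y - 1)*(y^2 - y - 12) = (y - 5)*(y - 4)*(y - 1)*(y + 3)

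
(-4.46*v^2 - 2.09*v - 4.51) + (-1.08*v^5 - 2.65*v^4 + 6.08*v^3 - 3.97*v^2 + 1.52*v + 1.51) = -1.08*v^5 - 2.65*v^4 + 6.08*v^3 - 8.43*v^2 - 0.57*v - 3.0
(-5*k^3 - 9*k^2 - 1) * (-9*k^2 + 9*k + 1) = 45*k^5 + 36*k^4 - 86*k^3 - 9*k - 1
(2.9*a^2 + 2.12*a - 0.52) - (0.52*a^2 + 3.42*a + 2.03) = 2.38*a^2 - 1.3*a - 2.55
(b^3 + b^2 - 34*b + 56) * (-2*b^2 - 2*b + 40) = -2*b^5 - 4*b^4 + 106*b^3 - 4*b^2 - 1472*b + 2240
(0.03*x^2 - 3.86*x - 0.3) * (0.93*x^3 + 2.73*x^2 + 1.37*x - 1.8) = 0.0279*x^5 - 3.5079*x^4 - 10.7757*x^3 - 6.1612*x^2 + 6.537*x + 0.54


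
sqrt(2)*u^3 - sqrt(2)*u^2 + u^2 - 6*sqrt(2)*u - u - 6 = (u - 3)*(u + 2)*(sqrt(2)*u + 1)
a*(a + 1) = a^2 + a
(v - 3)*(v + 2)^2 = v^3 + v^2 - 8*v - 12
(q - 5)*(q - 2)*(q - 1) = q^3 - 8*q^2 + 17*q - 10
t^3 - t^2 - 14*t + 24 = (t - 3)*(t - 2)*(t + 4)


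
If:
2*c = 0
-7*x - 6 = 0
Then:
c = 0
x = -6/7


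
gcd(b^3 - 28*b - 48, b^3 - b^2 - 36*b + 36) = b - 6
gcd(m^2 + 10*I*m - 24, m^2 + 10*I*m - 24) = m^2 + 10*I*m - 24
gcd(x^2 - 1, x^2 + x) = x + 1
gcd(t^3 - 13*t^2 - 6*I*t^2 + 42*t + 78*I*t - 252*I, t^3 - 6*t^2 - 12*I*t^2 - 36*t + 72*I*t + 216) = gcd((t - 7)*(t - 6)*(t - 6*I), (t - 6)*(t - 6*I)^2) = t^2 + t*(-6 - 6*I) + 36*I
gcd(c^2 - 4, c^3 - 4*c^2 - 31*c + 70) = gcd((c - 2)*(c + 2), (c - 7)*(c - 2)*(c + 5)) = c - 2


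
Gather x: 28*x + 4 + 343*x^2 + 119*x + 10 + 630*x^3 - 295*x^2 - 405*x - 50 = 630*x^3 + 48*x^2 - 258*x - 36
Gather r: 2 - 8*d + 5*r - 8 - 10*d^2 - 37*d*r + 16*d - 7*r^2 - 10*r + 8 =-10*d^2 + 8*d - 7*r^2 + r*(-37*d - 5) + 2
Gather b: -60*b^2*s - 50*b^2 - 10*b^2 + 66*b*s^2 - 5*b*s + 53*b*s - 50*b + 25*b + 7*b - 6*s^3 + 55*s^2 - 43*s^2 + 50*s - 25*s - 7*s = b^2*(-60*s - 60) + b*(66*s^2 + 48*s - 18) - 6*s^3 + 12*s^2 + 18*s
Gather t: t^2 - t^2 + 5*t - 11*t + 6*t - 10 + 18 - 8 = 0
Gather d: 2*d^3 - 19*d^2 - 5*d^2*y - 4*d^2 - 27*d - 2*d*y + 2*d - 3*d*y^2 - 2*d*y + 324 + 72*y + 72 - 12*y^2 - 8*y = 2*d^3 + d^2*(-5*y - 23) + d*(-3*y^2 - 4*y - 25) - 12*y^2 + 64*y + 396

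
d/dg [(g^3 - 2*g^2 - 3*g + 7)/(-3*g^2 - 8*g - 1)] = (-3*g^4 - 16*g^3 + 4*g^2 + 46*g + 59)/(9*g^4 + 48*g^3 + 70*g^2 + 16*g + 1)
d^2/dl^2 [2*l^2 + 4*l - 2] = 4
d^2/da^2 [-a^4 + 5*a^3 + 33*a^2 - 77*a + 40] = -12*a^2 + 30*a + 66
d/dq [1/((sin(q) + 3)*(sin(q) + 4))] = -(2*sin(q) + 7)*cos(q)/((sin(q) + 3)^2*(sin(q) + 4)^2)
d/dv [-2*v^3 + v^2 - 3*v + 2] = -6*v^2 + 2*v - 3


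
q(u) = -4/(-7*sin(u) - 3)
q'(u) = -28*cos(u)/(-7*sin(u) - 3)^2 = -28*cos(u)/(7*sin(u) + 3)^2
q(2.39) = 0.51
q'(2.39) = 0.34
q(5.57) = -2.53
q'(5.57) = -8.49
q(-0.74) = -2.33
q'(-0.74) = -6.99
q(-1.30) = -1.07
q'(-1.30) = -0.53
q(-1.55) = -1.00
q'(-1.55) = -0.04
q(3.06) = 1.12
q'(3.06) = 2.19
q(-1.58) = -1.00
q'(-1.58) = 0.02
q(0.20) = 0.91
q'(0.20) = -1.42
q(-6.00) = 0.81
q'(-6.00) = -1.09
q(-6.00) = 0.81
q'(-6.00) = -1.09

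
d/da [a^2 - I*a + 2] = 2*a - I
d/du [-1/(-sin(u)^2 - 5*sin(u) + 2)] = -(2*sin(u) + 5)*cos(u)/(sin(u)^2 + 5*sin(u) - 2)^2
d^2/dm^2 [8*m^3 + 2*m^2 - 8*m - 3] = 48*m + 4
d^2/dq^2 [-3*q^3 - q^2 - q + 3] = -18*q - 2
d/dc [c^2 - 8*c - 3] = 2*c - 8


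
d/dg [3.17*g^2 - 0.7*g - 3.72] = 6.34*g - 0.7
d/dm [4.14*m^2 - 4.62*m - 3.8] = 8.28*m - 4.62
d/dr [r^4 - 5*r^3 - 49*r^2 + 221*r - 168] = 4*r^3 - 15*r^2 - 98*r + 221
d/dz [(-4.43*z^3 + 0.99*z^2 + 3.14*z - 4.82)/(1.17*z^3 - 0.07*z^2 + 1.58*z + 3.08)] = (-0.8482*z^4 - 21.3464*z^3 - 22.231*z^2 + 5.4236*z + 17.2868)/(1.3689*z^6 - 0.1638*z^5 + 3.7021*z^4 + 6.986*z^3 + 2.0652*z^2 + 9.7328*z + 9.4864)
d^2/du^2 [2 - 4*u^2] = -8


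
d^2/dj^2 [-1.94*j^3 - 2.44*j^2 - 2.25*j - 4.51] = -11.64*j - 4.88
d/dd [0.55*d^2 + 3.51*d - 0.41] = 1.1*d + 3.51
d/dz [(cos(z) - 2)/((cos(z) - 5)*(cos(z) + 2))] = (cos(z)^2 - 4*cos(z) + 16)*sin(z)/((cos(z) - 5)^2*(cos(z) + 2)^2)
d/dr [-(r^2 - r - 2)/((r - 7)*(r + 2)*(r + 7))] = r*(r^3 - 2*r^2 + 41*r + 188)/(r^6 + 4*r^5 - 94*r^4 - 392*r^3 + 2009*r^2 + 9604*r + 9604)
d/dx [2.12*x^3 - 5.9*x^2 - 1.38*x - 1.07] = 6.36*x^2 - 11.8*x - 1.38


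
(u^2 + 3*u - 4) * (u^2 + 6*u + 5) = u^4 + 9*u^3 + 19*u^2 - 9*u - 20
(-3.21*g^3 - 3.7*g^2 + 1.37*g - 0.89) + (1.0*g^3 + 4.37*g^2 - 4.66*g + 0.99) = -2.21*g^3 + 0.67*g^2 - 3.29*g + 0.1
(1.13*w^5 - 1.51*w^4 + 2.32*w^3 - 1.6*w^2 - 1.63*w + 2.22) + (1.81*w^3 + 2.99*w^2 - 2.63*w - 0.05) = 1.13*w^5 - 1.51*w^4 + 4.13*w^3 + 1.39*w^2 - 4.26*w + 2.17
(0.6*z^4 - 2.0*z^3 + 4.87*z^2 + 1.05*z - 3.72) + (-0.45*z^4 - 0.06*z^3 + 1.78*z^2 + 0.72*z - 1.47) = 0.15*z^4 - 2.06*z^3 + 6.65*z^2 + 1.77*z - 5.19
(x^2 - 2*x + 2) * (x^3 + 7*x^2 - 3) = x^5 + 5*x^4 - 12*x^3 + 11*x^2 + 6*x - 6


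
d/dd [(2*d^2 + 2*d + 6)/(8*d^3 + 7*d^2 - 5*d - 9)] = 4*(-4*d^4 - 8*d^3 - 42*d^2 - 30*d + 3)/(64*d^6 + 112*d^5 - 31*d^4 - 214*d^3 - 101*d^2 + 90*d + 81)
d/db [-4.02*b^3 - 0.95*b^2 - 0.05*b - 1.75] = -12.06*b^2 - 1.9*b - 0.05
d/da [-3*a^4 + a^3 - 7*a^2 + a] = -12*a^3 + 3*a^2 - 14*a + 1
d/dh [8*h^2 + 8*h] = 16*h + 8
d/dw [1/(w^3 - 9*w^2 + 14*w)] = (-3*w^2 + 18*w - 14)/(w^2*(w^2 - 9*w + 14)^2)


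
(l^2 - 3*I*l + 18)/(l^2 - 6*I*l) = (l + 3*I)/l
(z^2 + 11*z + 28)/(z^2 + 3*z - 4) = (z + 7)/(z - 1)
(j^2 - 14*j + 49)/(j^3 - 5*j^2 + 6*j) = (j^2 - 14*j + 49)/(j*(j^2 - 5*j + 6))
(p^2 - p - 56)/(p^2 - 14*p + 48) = (p + 7)/(p - 6)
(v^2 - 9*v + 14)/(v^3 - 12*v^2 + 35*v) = (v - 2)/(v*(v - 5))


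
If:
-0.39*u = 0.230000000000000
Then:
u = -0.59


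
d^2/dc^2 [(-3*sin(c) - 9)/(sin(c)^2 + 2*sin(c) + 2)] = 3*(sin(c)^5 + 10*sin(c)^4 + 4*sin(c)^3 - 34*sin(c)^2 - 32*sin(c) - 4)/(sin(c)^2 + 2*sin(c) + 2)^3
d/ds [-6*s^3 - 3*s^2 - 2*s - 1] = -18*s^2 - 6*s - 2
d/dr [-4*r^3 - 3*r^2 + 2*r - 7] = -12*r^2 - 6*r + 2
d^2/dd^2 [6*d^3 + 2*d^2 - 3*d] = 36*d + 4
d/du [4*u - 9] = 4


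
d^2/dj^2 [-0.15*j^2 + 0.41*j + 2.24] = -0.300000000000000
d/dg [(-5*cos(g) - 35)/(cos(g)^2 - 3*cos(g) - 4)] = 5*(sin(g)^2 - 14*cos(g) + 16)*sin(g)/((cos(g) - 4)^2*(cos(g) + 1)^2)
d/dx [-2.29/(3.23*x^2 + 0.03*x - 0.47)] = (14.7934*x + 0.0687)/(3.23*x^2 + 0.03*x - 0.47)^2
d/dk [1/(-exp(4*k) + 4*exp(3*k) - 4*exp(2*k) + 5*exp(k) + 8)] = (4*exp(3*k) - 12*exp(2*k) + 8*exp(k) - 5)*exp(k)/(-exp(4*k) + 4*exp(3*k) - 4*exp(2*k) + 5*exp(k) + 8)^2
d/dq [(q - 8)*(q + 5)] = 2*q - 3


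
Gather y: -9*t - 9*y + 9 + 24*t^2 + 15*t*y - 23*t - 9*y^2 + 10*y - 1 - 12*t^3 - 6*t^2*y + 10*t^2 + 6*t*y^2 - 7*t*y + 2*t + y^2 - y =-12*t^3 + 34*t^2 - 30*t + y^2*(6*t - 8) + y*(-6*t^2 + 8*t) + 8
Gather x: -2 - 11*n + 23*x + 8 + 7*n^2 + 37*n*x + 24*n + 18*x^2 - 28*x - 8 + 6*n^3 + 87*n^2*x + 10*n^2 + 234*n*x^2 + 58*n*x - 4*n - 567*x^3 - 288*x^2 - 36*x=6*n^3 + 17*n^2 + 9*n - 567*x^3 + x^2*(234*n - 270) + x*(87*n^2 + 95*n - 41) - 2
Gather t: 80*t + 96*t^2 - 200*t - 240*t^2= -144*t^2 - 120*t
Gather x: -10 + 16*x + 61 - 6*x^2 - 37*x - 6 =-6*x^2 - 21*x + 45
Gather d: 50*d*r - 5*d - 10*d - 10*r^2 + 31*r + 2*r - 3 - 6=d*(50*r - 15) - 10*r^2 + 33*r - 9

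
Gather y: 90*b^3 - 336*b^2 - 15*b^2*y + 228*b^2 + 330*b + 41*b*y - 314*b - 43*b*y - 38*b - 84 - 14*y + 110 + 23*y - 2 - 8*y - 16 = 90*b^3 - 108*b^2 - 22*b + y*(-15*b^2 - 2*b + 1) + 8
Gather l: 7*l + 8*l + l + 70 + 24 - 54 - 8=16*l + 32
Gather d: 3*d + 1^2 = 3*d + 1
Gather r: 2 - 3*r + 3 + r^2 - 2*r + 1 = r^2 - 5*r + 6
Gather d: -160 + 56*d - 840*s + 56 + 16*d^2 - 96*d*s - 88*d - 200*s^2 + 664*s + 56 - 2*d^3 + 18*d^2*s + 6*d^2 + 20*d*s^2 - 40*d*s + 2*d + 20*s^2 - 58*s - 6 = -2*d^3 + d^2*(18*s + 22) + d*(20*s^2 - 136*s - 30) - 180*s^2 - 234*s - 54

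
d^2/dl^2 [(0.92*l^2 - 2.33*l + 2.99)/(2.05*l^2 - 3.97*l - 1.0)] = (-3.5527136788005e-15*l^4 - 4.60880999999998*l^3 + 86.70885*l^2 - 174.66369*l + 126.849382)/(8.615125*l^6 - 50.051775*l^5 + 84.322035*l^4 - 13.739773*l^3 - 41.1327*l^2 - 11.91*l - 1.0)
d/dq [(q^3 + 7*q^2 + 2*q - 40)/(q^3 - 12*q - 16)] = (-7*q^3 - 14*q^2 + 16*q - 256)/(q^5 - 2*q^4 - 20*q^3 + 8*q^2 + 128*q + 128)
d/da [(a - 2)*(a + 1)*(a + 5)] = 3*a^2 + 8*a - 7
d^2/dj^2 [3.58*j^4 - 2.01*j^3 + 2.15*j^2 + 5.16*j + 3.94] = 42.96*j^2 - 12.06*j + 4.3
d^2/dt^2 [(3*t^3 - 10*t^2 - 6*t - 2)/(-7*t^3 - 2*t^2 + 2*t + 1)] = 2*(532*t^6 + 756*t^5 + 1134*t^4 + 844*t^3 + 234*t^2 + 45*t + 10)/(343*t^9 + 294*t^8 - 210*t^7 - 307*t^6 - 24*t^5 + 96*t^4 + 37*t^3 - 6*t^2 - 6*t - 1)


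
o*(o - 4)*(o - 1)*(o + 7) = o^4 + 2*o^3 - 31*o^2 + 28*o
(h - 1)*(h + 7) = h^2 + 6*h - 7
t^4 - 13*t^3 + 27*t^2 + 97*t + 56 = (t - 8)*(t - 7)*(t + 1)^2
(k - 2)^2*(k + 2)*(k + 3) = k^4 + k^3 - 10*k^2 - 4*k + 24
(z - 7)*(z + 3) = z^2 - 4*z - 21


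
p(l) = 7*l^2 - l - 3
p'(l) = 14*l - 1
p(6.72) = 306.39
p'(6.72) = 93.08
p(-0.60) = 0.12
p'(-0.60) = -9.40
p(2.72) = 46.07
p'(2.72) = 37.08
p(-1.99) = 26.71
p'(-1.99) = -28.86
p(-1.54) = 15.14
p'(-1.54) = -22.56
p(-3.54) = 88.26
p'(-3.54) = -50.56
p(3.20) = 65.48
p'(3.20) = 43.80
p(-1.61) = 16.75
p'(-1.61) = -23.54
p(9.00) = 555.00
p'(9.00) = 125.00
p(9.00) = 555.00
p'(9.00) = 125.00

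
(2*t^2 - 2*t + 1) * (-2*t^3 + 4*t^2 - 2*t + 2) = -4*t^5 + 12*t^4 - 14*t^3 + 12*t^2 - 6*t + 2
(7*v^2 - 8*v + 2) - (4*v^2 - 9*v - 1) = 3*v^2 + v + 3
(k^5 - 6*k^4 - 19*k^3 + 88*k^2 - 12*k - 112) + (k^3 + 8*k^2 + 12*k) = k^5 - 6*k^4 - 18*k^3 + 96*k^2 - 112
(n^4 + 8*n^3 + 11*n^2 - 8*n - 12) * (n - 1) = n^5 + 7*n^4 + 3*n^3 - 19*n^2 - 4*n + 12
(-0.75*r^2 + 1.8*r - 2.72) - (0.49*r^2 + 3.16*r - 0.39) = -1.24*r^2 - 1.36*r - 2.33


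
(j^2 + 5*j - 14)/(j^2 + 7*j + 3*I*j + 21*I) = (j - 2)/(j + 3*I)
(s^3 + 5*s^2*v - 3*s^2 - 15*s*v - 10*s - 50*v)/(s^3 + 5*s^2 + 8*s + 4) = (s^2 + 5*s*v - 5*s - 25*v)/(s^2 + 3*s + 2)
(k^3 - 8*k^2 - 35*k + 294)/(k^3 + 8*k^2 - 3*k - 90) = (k^2 - 14*k + 49)/(k^2 + 2*k - 15)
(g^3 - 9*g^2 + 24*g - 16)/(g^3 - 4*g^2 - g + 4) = (g - 4)/(g + 1)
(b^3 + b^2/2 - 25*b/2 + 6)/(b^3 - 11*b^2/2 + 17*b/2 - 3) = (b + 4)/(b - 2)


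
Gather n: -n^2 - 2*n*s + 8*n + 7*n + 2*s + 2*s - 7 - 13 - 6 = -n^2 + n*(15 - 2*s) + 4*s - 26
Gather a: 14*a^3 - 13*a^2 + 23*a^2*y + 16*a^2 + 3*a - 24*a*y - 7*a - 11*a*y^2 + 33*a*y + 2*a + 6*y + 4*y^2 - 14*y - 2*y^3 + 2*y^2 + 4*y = 14*a^3 + a^2*(23*y + 3) + a*(-11*y^2 + 9*y - 2) - 2*y^3 + 6*y^2 - 4*y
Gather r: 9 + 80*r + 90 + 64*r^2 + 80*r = 64*r^2 + 160*r + 99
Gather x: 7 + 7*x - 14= 7*x - 7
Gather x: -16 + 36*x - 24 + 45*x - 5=81*x - 45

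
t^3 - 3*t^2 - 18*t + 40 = (t - 5)*(t - 2)*(t + 4)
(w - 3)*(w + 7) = w^2 + 4*w - 21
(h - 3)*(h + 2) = h^2 - h - 6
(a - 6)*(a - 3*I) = a^2 - 6*a - 3*I*a + 18*I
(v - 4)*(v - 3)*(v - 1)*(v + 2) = v^4 - 6*v^3 + 3*v^2 + 26*v - 24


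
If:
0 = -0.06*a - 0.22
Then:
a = -3.67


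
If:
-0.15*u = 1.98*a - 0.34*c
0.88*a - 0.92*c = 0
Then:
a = -0.0906463478717814*u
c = -0.0867052023121387*u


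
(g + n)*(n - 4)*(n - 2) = g*n^2 - 6*g*n + 8*g + n^3 - 6*n^2 + 8*n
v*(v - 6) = v^2 - 6*v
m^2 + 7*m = m*(m + 7)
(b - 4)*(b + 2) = b^2 - 2*b - 8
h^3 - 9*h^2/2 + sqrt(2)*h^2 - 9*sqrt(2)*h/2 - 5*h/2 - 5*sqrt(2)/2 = (h - 5)*(h + 1/2)*(h + sqrt(2))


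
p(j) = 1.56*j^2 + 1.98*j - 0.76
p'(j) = 3.12*j + 1.98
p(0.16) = -0.40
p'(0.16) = 2.48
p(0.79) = 1.78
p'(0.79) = 4.44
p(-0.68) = -1.39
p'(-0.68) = -0.14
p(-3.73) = 13.56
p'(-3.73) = -9.66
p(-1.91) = 1.15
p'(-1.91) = -3.98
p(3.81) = 29.43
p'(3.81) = 13.87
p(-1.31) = -0.68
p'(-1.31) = -2.11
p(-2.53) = 4.22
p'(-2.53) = -5.91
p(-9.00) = 107.78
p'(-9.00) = -26.10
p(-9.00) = 107.78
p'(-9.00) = -26.10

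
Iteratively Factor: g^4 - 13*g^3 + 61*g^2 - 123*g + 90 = (g - 5)*(g^3 - 8*g^2 + 21*g - 18) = (g - 5)*(g - 3)*(g^2 - 5*g + 6) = (g - 5)*(g - 3)^2*(g - 2)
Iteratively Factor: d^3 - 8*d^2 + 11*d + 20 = (d + 1)*(d^2 - 9*d + 20) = (d - 5)*(d + 1)*(d - 4)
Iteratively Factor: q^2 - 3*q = (q)*(q - 3)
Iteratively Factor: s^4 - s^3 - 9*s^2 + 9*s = (s)*(s^3 - s^2 - 9*s + 9) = s*(s - 3)*(s^2 + 2*s - 3) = s*(s - 3)*(s - 1)*(s + 3)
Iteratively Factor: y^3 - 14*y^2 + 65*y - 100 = (y - 4)*(y^2 - 10*y + 25) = (y - 5)*(y - 4)*(y - 5)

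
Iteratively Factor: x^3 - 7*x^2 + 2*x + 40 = (x - 4)*(x^2 - 3*x - 10) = (x - 5)*(x - 4)*(x + 2)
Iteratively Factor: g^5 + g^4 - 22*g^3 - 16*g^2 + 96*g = (g + 4)*(g^4 - 3*g^3 - 10*g^2 + 24*g) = (g - 2)*(g + 4)*(g^3 - g^2 - 12*g) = g*(g - 2)*(g + 4)*(g^2 - g - 12) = g*(g - 4)*(g - 2)*(g + 4)*(g + 3)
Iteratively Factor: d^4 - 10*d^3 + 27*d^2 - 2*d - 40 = (d - 2)*(d^3 - 8*d^2 + 11*d + 20) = (d - 2)*(d + 1)*(d^2 - 9*d + 20) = (d - 5)*(d - 2)*(d + 1)*(d - 4)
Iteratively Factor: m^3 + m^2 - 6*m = (m - 2)*(m^2 + 3*m) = (m - 2)*(m + 3)*(m)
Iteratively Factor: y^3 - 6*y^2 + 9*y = (y - 3)*(y^2 - 3*y) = y*(y - 3)*(y - 3)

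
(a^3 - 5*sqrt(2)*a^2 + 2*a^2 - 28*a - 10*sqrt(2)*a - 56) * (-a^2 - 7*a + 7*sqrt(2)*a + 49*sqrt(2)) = -a^5 - 9*a^4 + 12*sqrt(2)*a^4 - 56*a^3 + 108*sqrt(2)*a^3 - 378*a^2 - 28*sqrt(2)*a^2 - 1764*sqrt(2)*a - 588*a - 2744*sqrt(2)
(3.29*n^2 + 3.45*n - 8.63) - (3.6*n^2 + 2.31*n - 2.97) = -0.31*n^2 + 1.14*n - 5.66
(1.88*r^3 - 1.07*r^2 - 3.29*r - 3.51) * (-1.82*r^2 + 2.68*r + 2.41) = -3.4216*r^5 + 6.9858*r^4 + 7.651*r^3 - 5.0077*r^2 - 17.3357*r - 8.4591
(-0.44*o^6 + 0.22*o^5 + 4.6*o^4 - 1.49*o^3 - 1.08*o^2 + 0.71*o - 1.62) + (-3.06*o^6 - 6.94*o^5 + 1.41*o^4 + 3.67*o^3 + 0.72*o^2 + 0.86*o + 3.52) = -3.5*o^6 - 6.72*o^5 + 6.01*o^4 + 2.18*o^3 - 0.36*o^2 + 1.57*o + 1.9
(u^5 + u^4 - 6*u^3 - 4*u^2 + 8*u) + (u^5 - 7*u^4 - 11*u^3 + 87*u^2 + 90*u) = 2*u^5 - 6*u^4 - 17*u^3 + 83*u^2 + 98*u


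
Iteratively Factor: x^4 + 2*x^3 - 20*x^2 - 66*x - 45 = (x + 1)*(x^3 + x^2 - 21*x - 45) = (x - 5)*(x + 1)*(x^2 + 6*x + 9) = (x - 5)*(x + 1)*(x + 3)*(x + 3)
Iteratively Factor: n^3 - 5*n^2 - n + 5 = (n + 1)*(n^2 - 6*n + 5) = (n - 1)*(n + 1)*(n - 5)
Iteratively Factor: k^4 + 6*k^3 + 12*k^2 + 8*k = (k + 2)*(k^3 + 4*k^2 + 4*k) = (k + 2)^2*(k^2 + 2*k) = k*(k + 2)^2*(k + 2)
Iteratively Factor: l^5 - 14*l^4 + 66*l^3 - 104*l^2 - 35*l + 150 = (l - 2)*(l^4 - 12*l^3 + 42*l^2 - 20*l - 75) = (l - 5)*(l - 2)*(l^3 - 7*l^2 + 7*l + 15) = (l - 5)*(l - 2)*(l + 1)*(l^2 - 8*l + 15) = (l - 5)*(l - 3)*(l - 2)*(l + 1)*(l - 5)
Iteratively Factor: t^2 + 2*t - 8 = (t - 2)*(t + 4)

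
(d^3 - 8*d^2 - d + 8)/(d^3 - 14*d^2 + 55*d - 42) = (d^2 - 7*d - 8)/(d^2 - 13*d + 42)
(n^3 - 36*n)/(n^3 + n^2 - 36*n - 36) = n/(n + 1)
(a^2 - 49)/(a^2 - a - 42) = (a + 7)/(a + 6)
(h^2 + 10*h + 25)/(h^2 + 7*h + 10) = (h + 5)/(h + 2)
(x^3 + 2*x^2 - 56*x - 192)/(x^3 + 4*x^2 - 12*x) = (x^2 - 4*x - 32)/(x*(x - 2))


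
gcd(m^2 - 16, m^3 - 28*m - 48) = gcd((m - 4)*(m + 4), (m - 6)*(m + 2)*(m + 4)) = m + 4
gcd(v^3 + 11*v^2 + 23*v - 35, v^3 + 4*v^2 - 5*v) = v^2 + 4*v - 5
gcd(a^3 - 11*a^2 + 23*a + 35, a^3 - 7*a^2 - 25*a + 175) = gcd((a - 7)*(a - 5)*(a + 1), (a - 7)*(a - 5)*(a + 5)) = a^2 - 12*a + 35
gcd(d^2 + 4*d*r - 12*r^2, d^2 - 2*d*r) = -d + 2*r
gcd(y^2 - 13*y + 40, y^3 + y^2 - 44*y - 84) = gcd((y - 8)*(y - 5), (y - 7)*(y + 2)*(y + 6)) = 1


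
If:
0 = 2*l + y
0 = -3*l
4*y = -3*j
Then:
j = 0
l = 0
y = 0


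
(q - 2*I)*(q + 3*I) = q^2 + I*q + 6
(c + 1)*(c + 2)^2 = c^3 + 5*c^2 + 8*c + 4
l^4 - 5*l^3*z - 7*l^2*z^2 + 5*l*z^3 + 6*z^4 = (l - 6*z)*(l - z)*(l + z)^2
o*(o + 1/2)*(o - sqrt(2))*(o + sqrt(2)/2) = o^4 - sqrt(2)*o^3/2 + o^3/2 - o^2 - sqrt(2)*o^2/4 - o/2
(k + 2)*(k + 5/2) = k^2 + 9*k/2 + 5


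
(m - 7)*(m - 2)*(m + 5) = m^3 - 4*m^2 - 31*m + 70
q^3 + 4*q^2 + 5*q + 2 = (q + 1)^2*(q + 2)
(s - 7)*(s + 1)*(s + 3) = s^3 - 3*s^2 - 25*s - 21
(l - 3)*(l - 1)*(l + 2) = l^3 - 2*l^2 - 5*l + 6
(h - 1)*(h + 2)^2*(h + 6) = h^4 + 9*h^3 + 18*h^2 - 4*h - 24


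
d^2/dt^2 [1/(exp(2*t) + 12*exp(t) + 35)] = 4*(-(exp(t) + 3)*(exp(2*t) + 12*exp(t) + 35) + 2*(exp(t) + 6)^2*exp(t))*exp(t)/(exp(2*t) + 12*exp(t) + 35)^3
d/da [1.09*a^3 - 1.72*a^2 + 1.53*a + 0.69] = 3.27*a^2 - 3.44*a + 1.53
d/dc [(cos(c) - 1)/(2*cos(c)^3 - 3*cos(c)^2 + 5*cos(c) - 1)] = 4*(9*sin(c)^2 + 9*cos(c) + cos(3*c) - 13)*sin(c)/(6*sin(c)^2 + 13*cos(c) + cos(3*c) - 8)^2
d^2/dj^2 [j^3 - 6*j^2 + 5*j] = 6*j - 12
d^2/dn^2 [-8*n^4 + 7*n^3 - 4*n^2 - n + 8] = -96*n^2 + 42*n - 8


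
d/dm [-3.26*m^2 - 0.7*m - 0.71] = -6.52*m - 0.7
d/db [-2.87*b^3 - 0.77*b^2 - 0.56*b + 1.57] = -8.61*b^2 - 1.54*b - 0.56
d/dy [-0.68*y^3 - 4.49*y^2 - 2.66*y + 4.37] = -2.04*y^2 - 8.98*y - 2.66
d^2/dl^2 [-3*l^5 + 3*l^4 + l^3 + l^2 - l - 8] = -60*l^3 + 36*l^2 + 6*l + 2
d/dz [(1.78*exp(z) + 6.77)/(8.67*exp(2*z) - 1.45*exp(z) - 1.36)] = (-15.4326*exp(2*z) - 117.3918*exp(z) + 7.3957)*exp(z)/(75.1689*exp(4*z) - 25.143*exp(3*z) - 21.4799*exp(2*z) + 3.944*exp(z) + 1.8496)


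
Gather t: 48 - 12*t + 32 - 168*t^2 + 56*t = -168*t^2 + 44*t + 80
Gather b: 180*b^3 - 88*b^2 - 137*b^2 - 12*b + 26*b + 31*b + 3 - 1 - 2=180*b^3 - 225*b^2 + 45*b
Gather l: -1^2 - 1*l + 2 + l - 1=0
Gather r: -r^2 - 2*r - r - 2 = -r^2 - 3*r - 2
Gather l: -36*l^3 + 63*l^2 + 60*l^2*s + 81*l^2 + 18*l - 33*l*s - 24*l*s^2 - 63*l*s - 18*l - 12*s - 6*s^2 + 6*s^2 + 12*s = -36*l^3 + l^2*(60*s + 144) + l*(-24*s^2 - 96*s)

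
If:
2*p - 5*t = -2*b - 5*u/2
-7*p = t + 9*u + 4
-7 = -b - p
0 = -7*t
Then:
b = 13/35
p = 232/35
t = 0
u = -28/5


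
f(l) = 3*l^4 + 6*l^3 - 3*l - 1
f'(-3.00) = -165.00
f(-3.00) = 89.00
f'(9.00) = 10203.00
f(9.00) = 24029.00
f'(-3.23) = -219.59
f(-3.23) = 133.04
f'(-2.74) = -114.71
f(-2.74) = 52.89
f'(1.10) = 34.75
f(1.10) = 8.08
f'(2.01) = 167.17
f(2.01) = 90.66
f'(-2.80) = -125.30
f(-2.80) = 60.08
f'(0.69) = 9.51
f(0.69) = -0.42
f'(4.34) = 1317.00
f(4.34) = 1540.80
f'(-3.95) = -461.71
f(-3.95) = 371.38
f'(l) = 12*l^3 + 18*l^2 - 3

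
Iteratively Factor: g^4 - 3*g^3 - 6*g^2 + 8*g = (g + 2)*(g^3 - 5*g^2 + 4*g) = (g - 1)*(g + 2)*(g^2 - 4*g) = g*(g - 1)*(g + 2)*(g - 4)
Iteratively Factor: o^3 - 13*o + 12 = (o + 4)*(o^2 - 4*o + 3) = (o - 3)*(o + 4)*(o - 1)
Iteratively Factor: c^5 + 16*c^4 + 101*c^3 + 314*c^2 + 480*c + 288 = (c + 4)*(c^4 + 12*c^3 + 53*c^2 + 102*c + 72) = (c + 3)*(c + 4)*(c^3 + 9*c^2 + 26*c + 24) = (c + 3)^2*(c + 4)*(c^2 + 6*c + 8) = (c + 3)^2*(c + 4)^2*(c + 2)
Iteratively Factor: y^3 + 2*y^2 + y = (y)*(y^2 + 2*y + 1) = y*(y + 1)*(y + 1)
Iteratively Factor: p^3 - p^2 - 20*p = (p)*(p^2 - p - 20) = p*(p + 4)*(p - 5)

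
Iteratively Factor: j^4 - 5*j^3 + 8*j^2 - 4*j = (j)*(j^3 - 5*j^2 + 8*j - 4) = j*(j - 2)*(j^2 - 3*j + 2) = j*(j - 2)*(j - 1)*(j - 2)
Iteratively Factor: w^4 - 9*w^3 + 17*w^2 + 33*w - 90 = (w - 5)*(w^3 - 4*w^2 - 3*w + 18) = (w - 5)*(w - 3)*(w^2 - w - 6) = (w - 5)*(w - 3)*(w + 2)*(w - 3)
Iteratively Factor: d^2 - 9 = (d - 3)*(d + 3)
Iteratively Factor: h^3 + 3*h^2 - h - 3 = (h + 3)*(h^2 - 1) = (h - 1)*(h + 3)*(h + 1)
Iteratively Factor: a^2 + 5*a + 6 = (a + 2)*(a + 3)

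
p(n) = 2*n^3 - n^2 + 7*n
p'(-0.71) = 11.44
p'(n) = 6*n^2 - 2*n + 7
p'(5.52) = 178.78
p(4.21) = 160.98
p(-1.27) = -14.60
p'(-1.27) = 19.22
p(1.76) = 20.13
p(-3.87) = -157.99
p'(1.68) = 20.57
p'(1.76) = 22.07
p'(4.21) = 104.92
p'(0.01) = 6.98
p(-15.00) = -7080.00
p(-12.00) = -3684.00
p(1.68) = 18.42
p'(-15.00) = 1387.00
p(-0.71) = -6.19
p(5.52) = 344.56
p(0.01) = 0.07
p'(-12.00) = 895.00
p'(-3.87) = 104.60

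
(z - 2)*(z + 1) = z^2 - z - 2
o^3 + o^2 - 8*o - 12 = (o - 3)*(o + 2)^2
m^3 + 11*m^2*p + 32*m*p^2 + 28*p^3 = (m + 2*p)^2*(m + 7*p)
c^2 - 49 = (c - 7)*(c + 7)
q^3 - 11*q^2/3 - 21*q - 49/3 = (q - 7)*(q + 1)*(q + 7/3)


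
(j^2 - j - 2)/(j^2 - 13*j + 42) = (j^2 - j - 2)/(j^2 - 13*j + 42)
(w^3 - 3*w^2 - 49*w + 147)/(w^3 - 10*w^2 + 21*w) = (w + 7)/w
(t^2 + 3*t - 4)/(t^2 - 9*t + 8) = (t + 4)/(t - 8)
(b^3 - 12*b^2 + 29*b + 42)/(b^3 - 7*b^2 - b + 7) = (b - 6)/(b - 1)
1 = 1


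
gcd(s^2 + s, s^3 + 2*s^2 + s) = s^2 + s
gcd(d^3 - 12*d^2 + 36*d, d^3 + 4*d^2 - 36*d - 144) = d - 6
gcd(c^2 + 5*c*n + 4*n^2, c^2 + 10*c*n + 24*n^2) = c + 4*n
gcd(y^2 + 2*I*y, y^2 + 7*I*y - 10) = y + 2*I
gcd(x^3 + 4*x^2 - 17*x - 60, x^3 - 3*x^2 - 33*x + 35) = x + 5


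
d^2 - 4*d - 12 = (d - 6)*(d + 2)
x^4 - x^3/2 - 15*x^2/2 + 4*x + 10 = (x - 2)^2*(x + 1)*(x + 5/2)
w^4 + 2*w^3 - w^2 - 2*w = w*(w - 1)*(w + 1)*(w + 2)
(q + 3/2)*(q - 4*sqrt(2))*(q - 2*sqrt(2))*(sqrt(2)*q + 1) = sqrt(2)*q^4 - 11*q^3 + 3*sqrt(2)*q^3/2 - 33*q^2/2 + 10*sqrt(2)*q^2 + 16*q + 15*sqrt(2)*q + 24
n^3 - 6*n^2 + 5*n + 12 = (n - 4)*(n - 3)*(n + 1)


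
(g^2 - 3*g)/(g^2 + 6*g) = (g - 3)/(g + 6)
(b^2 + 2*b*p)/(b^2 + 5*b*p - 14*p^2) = b*(b + 2*p)/(b^2 + 5*b*p - 14*p^2)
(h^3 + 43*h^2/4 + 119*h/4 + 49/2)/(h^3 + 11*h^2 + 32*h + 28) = (h + 7/4)/(h + 2)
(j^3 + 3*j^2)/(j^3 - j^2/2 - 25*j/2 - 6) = 2*j^2/(2*j^2 - 7*j - 4)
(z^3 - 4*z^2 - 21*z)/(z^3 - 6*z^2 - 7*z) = (z + 3)/(z + 1)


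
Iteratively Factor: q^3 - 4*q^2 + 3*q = (q - 3)*(q^2 - q) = q*(q - 3)*(q - 1)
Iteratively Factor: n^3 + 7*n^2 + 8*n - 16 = (n - 1)*(n^2 + 8*n + 16) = (n - 1)*(n + 4)*(n + 4)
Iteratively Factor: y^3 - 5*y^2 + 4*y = (y - 4)*(y^2 - y) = y*(y - 4)*(y - 1)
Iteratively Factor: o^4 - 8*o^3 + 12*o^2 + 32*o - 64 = (o - 2)*(o^3 - 6*o^2 + 32) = (o - 4)*(o - 2)*(o^2 - 2*o - 8) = (o - 4)*(o - 2)*(o + 2)*(o - 4)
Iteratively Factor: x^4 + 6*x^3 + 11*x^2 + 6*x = (x)*(x^3 + 6*x^2 + 11*x + 6) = x*(x + 3)*(x^2 + 3*x + 2) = x*(x + 2)*(x + 3)*(x + 1)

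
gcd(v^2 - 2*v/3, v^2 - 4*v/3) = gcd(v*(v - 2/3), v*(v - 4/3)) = v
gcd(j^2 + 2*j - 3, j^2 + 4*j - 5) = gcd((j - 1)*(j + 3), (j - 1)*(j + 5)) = j - 1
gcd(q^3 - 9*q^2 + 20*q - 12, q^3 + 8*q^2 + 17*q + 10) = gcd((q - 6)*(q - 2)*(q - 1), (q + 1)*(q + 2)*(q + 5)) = 1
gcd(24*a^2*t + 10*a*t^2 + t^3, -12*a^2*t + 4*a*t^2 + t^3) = 6*a*t + t^2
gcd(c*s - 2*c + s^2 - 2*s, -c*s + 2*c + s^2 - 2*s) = s - 2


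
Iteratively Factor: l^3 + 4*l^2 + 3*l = (l + 1)*(l^2 + 3*l) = l*(l + 1)*(l + 3)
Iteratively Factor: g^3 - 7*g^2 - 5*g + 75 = (g - 5)*(g^2 - 2*g - 15) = (g - 5)*(g + 3)*(g - 5)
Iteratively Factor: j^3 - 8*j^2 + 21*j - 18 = (j - 3)*(j^2 - 5*j + 6) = (j - 3)^2*(j - 2)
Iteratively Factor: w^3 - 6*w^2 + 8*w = (w - 4)*(w^2 - 2*w) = (w - 4)*(w - 2)*(w)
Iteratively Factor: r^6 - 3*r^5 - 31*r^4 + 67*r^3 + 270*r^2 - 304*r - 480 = (r + 3)*(r^5 - 6*r^4 - 13*r^3 + 106*r^2 - 48*r - 160) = (r - 5)*(r + 3)*(r^4 - r^3 - 18*r^2 + 16*r + 32) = (r - 5)*(r - 4)*(r + 3)*(r^3 + 3*r^2 - 6*r - 8) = (r - 5)*(r - 4)*(r + 3)*(r + 4)*(r^2 - r - 2) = (r - 5)*(r - 4)*(r + 1)*(r + 3)*(r + 4)*(r - 2)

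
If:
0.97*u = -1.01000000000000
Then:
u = -1.04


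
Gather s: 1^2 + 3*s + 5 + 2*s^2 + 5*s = 2*s^2 + 8*s + 6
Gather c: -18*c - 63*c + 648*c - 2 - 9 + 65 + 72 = 567*c + 126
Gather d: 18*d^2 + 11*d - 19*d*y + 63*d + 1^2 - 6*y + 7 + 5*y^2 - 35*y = 18*d^2 + d*(74 - 19*y) + 5*y^2 - 41*y + 8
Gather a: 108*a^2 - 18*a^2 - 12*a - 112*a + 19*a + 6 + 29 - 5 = 90*a^2 - 105*a + 30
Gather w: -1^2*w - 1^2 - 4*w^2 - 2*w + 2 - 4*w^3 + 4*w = -4*w^3 - 4*w^2 + w + 1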